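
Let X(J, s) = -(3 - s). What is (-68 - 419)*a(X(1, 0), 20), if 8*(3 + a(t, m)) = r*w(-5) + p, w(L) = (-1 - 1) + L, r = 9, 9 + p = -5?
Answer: 49187/8 ≈ 6148.4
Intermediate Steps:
p = -14 (p = -9 - 5 = -14)
w(L) = -2 + L
X(J, s) = -3 + s
a(t, m) = -101/8 (a(t, m) = -3 + (9*(-2 - 5) - 14)/8 = -3 + (9*(-7) - 14)/8 = -3 + (-63 - 14)/8 = -3 + (⅛)*(-77) = -3 - 77/8 = -101/8)
(-68 - 419)*a(X(1, 0), 20) = (-68 - 419)*(-101/8) = -487*(-101/8) = 49187/8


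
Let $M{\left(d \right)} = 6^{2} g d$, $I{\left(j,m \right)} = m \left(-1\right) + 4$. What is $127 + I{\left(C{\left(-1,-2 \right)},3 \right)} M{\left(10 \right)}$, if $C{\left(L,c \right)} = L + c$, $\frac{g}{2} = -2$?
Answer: $-1313$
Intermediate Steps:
$g = -4$ ($g = 2 \left(-2\right) = -4$)
$I{\left(j,m \right)} = 4 - m$ ($I{\left(j,m \right)} = - m + 4 = 4 - m$)
$M{\left(d \right)} = - 144 d$ ($M{\left(d \right)} = 6^{2} \left(-4\right) d = 36 \left(-4\right) d = - 144 d$)
$127 + I{\left(C{\left(-1,-2 \right)},3 \right)} M{\left(10 \right)} = 127 + \left(4 - 3\right) \left(\left(-144\right) 10\right) = 127 + \left(4 - 3\right) \left(-1440\right) = 127 + 1 \left(-1440\right) = 127 - 1440 = -1313$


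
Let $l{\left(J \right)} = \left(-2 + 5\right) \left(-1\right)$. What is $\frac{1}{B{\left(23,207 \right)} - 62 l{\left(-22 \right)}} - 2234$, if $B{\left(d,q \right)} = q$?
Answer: $- \frac{877961}{393} \approx -2234.0$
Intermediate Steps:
$l{\left(J \right)} = -3$ ($l{\left(J \right)} = 3 \left(-1\right) = -3$)
$\frac{1}{B{\left(23,207 \right)} - 62 l{\left(-22 \right)}} - 2234 = \frac{1}{207 - -186} - 2234 = \frac{1}{207 + 186} - 2234 = \frac{1}{393} - 2234 = - \frac{877961}{393}$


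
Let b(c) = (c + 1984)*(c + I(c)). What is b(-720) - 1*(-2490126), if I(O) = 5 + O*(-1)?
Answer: 2496446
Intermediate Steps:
I(O) = 5 - O
b(c) = 9920 + 5*c (b(c) = (c + 1984)*(c + (5 - c)) = (1984 + c)*5 = 9920 + 5*c)
b(-720) - 1*(-2490126) = (9920 + 5*(-720)) - 1*(-2490126) = (9920 - 3600) + 2490126 = 6320 + 2490126 = 2496446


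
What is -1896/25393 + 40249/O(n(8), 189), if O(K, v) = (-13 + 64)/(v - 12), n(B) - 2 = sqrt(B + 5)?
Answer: 60300496331/431681 ≈ 1.3969e+5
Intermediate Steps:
n(B) = 2 + sqrt(5 + B) (n(B) = 2 + sqrt(B + 5) = 2 + sqrt(5 + B))
O(K, v) = 51/(-12 + v)
-1896/25393 + 40249/O(n(8), 189) = -1896/25393 + 40249/((51/(-12 + 189))) = -1896*1/25393 + 40249/((51/177)) = -1896/25393 + 40249/((51*(1/177))) = -1896/25393 + 40249/(17/59) = -1896/25393 + 40249*(59/17) = -1896/25393 + 2374691/17 = 60300496331/431681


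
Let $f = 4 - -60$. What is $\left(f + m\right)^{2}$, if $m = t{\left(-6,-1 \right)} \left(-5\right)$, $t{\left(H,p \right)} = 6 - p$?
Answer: $841$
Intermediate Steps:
$f = 64$ ($f = 4 + 60 = 64$)
$m = -35$ ($m = \left(6 - -1\right) \left(-5\right) = \left(6 + 1\right) \left(-5\right) = 7 \left(-5\right) = -35$)
$\left(f + m\right)^{2} = \left(64 - 35\right)^{2} = 29^{2} = 841$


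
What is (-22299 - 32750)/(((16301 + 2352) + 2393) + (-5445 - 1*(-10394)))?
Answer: -55049/25995 ≈ -2.1177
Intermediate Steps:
(-22299 - 32750)/(((16301 + 2352) + 2393) + (-5445 - 1*(-10394))) = -55049/((18653 + 2393) + (-5445 + 10394)) = -55049/(21046 + 4949) = -55049/25995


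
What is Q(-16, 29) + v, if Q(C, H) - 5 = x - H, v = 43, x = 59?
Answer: 78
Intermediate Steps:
Q(C, H) = 64 - H (Q(C, H) = 5 + (59 - H) = 64 - H)
Q(-16, 29) + v = (64 - 1*29) + 43 = (64 - 29) + 43 = 35 + 43 = 78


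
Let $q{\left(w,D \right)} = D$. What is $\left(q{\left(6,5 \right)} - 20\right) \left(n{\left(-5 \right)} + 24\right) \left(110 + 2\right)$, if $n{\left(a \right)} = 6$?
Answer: $-50400$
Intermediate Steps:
$\left(q{\left(6,5 \right)} - 20\right) \left(n{\left(-5 \right)} + 24\right) \left(110 + 2\right) = \left(5 - 20\right) \left(6 + 24\right) \left(110 + 2\right) = \left(-15\right) 30 \cdot 112 = \left(-450\right) 112 = -50400$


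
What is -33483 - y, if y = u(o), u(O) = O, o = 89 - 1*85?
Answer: -33487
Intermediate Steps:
o = 4 (o = 89 - 85 = 4)
y = 4
-33483 - y = -33483 - 1*4 = -33483 - 4 = -33487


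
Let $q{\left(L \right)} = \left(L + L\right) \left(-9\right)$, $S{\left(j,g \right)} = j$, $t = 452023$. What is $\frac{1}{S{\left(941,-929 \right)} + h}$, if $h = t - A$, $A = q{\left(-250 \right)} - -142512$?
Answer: $\frac{1}{305952} \approx 3.2685 \cdot 10^{-6}$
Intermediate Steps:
$q{\left(L \right)} = - 18 L$ ($q{\left(L \right)} = 2 L \left(-9\right) = - 18 L$)
$A = 147012$ ($A = \left(-18\right) \left(-250\right) - -142512 = 4500 + 142512 = 147012$)
$h = 305011$ ($h = 452023 - 147012 = 305011$)
$\frac{1}{S{\left(941,-929 \right)} + h} = \frac{1}{941 + 305011} = \frac{1}{305952}$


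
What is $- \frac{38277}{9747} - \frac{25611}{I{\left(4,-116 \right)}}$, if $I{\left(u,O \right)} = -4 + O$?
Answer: $\frac{9075451}{43320} \approx 209.5$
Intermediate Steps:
$- \frac{38277}{9747} - \frac{25611}{I{\left(4,-116 \right)}} = - \frac{38277}{9747} - \frac{25611}{-4 - 116} = \left(-38277\right) \frac{1}{9747} - \frac{25611}{-120} = - \frac{4253}{1083} - - \frac{8537}{40} = - \frac{4253}{1083} + \frac{8537}{40} = \frac{9075451}{43320}$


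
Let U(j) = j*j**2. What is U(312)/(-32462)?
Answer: -15185664/16231 ≈ -935.60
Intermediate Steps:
U(j) = j**3
U(312)/(-32462) = 312**3/(-32462) = 30371328*(-1/32462) = -15185664/16231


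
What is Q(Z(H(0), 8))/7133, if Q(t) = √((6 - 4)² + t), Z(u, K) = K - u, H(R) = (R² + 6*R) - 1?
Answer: √13/7133 ≈ 0.00050547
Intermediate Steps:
H(R) = -1 + R² + 6*R
Q(t) = √(4 + t) (Q(t) = √(2² + t) = √(4 + t))
Q(Z(H(0), 8))/7133 = √(4 + (8 - (-1 + 0² + 6*0)))/7133 = √(4 + (8 - (-1 + 0 + 0)))*(1/7133) = √(4 + (8 - 1*(-1)))*(1/7133) = √(4 + (8 + 1))*(1/7133) = √(4 + 9)*(1/7133) = √13*(1/7133) = √13/7133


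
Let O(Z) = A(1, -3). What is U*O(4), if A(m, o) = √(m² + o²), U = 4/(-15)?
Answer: -4*√10/15 ≈ -0.84327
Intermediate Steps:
U = -4/15 (U = 4*(-1/15) = -4/15 ≈ -0.26667)
O(Z) = √10 (O(Z) = √(1² + (-3)²) = √(1 + 9) = √10)
U*O(4) = -4*√10/15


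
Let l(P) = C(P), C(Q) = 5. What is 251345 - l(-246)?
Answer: 251340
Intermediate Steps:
l(P) = 5
251345 - l(-246) = 251345 - 1*5 = 251345 - 5 = 251340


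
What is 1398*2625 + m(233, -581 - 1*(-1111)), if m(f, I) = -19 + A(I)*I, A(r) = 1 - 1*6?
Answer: 3667081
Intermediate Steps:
A(r) = -5 (A(r) = 1 - 6 = -5)
m(f, I) = -19 - 5*I
1398*2625 + m(233, -581 - 1*(-1111)) = 1398*2625 + (-19 - 5*(-581 - 1*(-1111))) = 3669750 + (-19 - 5*(-581 + 1111)) = 3669750 + (-19 - 5*530) = 3669750 + (-19 - 2650) = 3669750 - 2669 = 3667081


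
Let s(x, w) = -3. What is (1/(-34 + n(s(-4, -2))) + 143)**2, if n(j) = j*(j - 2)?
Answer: 7376656/361 ≈ 20434.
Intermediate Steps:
n(j) = j*(-2 + j)
(1/(-34 + n(s(-4, -2))) + 143)**2 = (1/(-34 - 3*(-2 - 3)) + 143)**2 = (1/(-34 - 3*(-5)) + 143)**2 = (1/(-34 + 15) + 143)**2 = (1/(-19) + 143)**2 = (-1/19 + 143)**2 = (2716/19)**2 = 7376656/361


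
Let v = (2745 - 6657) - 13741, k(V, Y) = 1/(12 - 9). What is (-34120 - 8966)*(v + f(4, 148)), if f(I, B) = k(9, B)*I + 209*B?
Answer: -572196442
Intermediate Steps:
k(V, Y) = ⅓ (k(V, Y) = 1/3 = ⅓)
f(I, B) = 209*B + I/3 (f(I, B) = I/3 + 209*B = 209*B + I/3)
v = -17653 (v = -3912 - 13741 = -17653)
(-34120 - 8966)*(v + f(4, 148)) = (-34120 - 8966)*(-17653 + (209*148 + (⅓)*4)) = -43086*(-17653 + (30932 + 4/3)) = -43086*(-17653 + 92800/3) = -43086*39841/3 = -572196442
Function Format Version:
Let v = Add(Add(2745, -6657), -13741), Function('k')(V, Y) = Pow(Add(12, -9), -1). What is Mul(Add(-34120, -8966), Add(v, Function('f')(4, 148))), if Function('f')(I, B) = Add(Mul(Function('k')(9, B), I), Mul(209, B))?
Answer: -572196442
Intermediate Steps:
Function('k')(V, Y) = Rational(1, 3) (Function('k')(V, Y) = Pow(3, -1) = Rational(1, 3))
Function('f')(I, B) = Add(Mul(209, B), Mul(Rational(1, 3), I)) (Function('f')(I, B) = Add(Mul(Rational(1, 3), I), Mul(209, B)) = Add(Mul(209, B), Mul(Rational(1, 3), I)))
v = -17653 (v = Add(-3912, -13741) = -17653)
Mul(Add(-34120, -8966), Add(v, Function('f')(4, 148))) = Mul(Add(-34120, -8966), Add(-17653, Add(Mul(209, 148), Mul(Rational(1, 3), 4)))) = Mul(-43086, Add(-17653, Add(30932, Rational(4, 3)))) = Mul(-43086, Add(-17653, Rational(92800, 3))) = Mul(-43086, Rational(39841, 3)) = -572196442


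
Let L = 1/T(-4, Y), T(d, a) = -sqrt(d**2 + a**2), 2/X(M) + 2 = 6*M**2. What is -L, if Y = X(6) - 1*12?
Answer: 107*sqrt(1829273)/1829273 ≈ 0.079112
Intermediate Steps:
X(M) = 2/(-2 + 6*M**2)
Y = -1283/107 (Y = 1/(-1 + 3*6**2) - 1*12 = 1/(-1 + 3*36) - 12 = 1/(-1 + 108) - 12 = 1/107 - 12 = -1283/107 ≈ -11.991)
T(d, a) = -sqrt(a**2 + d**2)
L = -107*sqrt(1829273)/1829273 (L = 1/(-sqrt((-1283/107)**2 + (-4)**2)) = 1/(-sqrt(1646089/11449 + 16)) = 1/(-sqrt(1829273/11449)) = 1/(-sqrt(1829273)/107) = -107*sqrt(1829273)/1829273 ≈ -0.079112)
-L = -(-107)*sqrt(1829273)/1829273 = 107*sqrt(1829273)/1829273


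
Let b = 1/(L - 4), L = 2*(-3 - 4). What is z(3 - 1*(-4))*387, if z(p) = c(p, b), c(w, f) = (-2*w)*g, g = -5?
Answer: 27090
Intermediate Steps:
L = -14 (L = 2*(-7) = -14)
b = -1/18 (b = 1/(-14 - 4) = 1/(-18) = -1/18 ≈ -0.055556)
c(w, f) = 10*w (c(w, f) = -2*w*(-5) = 10*w)
z(p) = 10*p
z(3 - 1*(-4))*387 = (10*(3 - 1*(-4)))*387 = (10*(3 + 4))*387 = (10*7)*387 = 70*387 = 27090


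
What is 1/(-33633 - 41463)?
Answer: -1/75096 ≈ -1.3316e-5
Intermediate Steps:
1/(-33633 - 41463) = 1/(-75096) = -1/75096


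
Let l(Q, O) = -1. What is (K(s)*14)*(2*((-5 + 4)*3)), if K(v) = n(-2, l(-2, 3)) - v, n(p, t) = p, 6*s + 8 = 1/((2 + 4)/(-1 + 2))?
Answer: 175/3 ≈ 58.333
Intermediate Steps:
s = -47/36 (s = -4/3 + 1/(6*(((2 + 4)/(-1 + 2)))) = -4/3 + 1/(6*((6/1))) = -4/3 + 1/(6*((6*1))) = -4/3 + (⅙)/6 = -4/3 + (⅙)*(⅙) = -4/3 + 1/36 = -47/36 ≈ -1.3056)
K(v) = -2 - v
(K(s)*14)*(2*((-5 + 4)*3)) = ((-2 - 1*(-47/36))*14)*(2*((-5 + 4)*3)) = ((-2 + 47/36)*14)*(2*(-1*3)) = (-25/36*14)*(2*(-3)) = -175/18*(-6) = 175/3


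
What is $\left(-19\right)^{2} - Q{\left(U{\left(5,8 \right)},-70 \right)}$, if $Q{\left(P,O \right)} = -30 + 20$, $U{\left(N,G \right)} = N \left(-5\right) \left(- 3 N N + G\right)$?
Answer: $371$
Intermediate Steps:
$U{\left(N,G \right)} = - 5 N \left(G - 3 N^{2}\right)$ ($U{\left(N,G \right)} = - 5 N \left(- 3 N^{2} + G\right) = - 5 N \left(G - 3 N^{2}\right)$)
$Q{\left(P,O \right)} = -10$
$\left(-19\right)^{2} - Q{\left(U{\left(5,8 \right)},-70 \right)} = \left(-19\right)^{2} - -10 = 361 + 10 = 371$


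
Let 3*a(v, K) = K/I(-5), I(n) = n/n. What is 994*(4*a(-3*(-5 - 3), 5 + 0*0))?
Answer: 19880/3 ≈ 6626.7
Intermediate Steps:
I(n) = 1
a(v, K) = K/3 (a(v, K) = (K/1)/3 = (K*1)/3 = K/3)
994*(4*a(-3*(-5 - 3), 5 + 0*0)) = 994*(4*((5 + 0*0)/3)) = 994*(4*((5 + 0)/3)) = 994*(4*((⅓)*5)) = 994*(4*(5/3)) = 994*(20/3) = 19880/3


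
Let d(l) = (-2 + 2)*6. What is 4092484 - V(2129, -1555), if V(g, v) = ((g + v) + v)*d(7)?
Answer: 4092484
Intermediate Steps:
d(l) = 0 (d(l) = 0*6 = 0)
V(g, v) = 0 (V(g, v) = ((g + v) + v)*0 = (g + 2*v)*0 = 0)
4092484 - V(2129, -1555) = 4092484 - 1*0 = 4092484 + 0 = 4092484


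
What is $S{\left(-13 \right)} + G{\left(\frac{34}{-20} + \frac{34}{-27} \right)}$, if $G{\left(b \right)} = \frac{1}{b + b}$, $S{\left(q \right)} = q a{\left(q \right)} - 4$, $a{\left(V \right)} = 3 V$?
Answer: $\frac{401762}{799} \approx 502.83$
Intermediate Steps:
$S{\left(q \right)} = -4 + 3 q^{2}$ ($S{\left(q \right)} = q 3 q - 4 = 3 q^{2} - 4 = -4 + 3 q^{2}$)
$G{\left(b \right)} = \frac{1}{2 b}$
$S{\left(-13 \right)} + G{\left(\frac{34}{-20} + \frac{34}{-27} \right)} = \left(-4 + 3 \left(-13\right)^{2}\right) + \frac{1}{2 \left(\frac{34}{-20} + \frac{34}{-27}\right)} = \left(-4 + 3 \cdot 169\right) + \frac{1}{2 \left(34 \left(- \frac{1}{20}\right) + 34 \left(- \frac{1}{27}\right)\right)} = \left(-4 + 507\right) + \frac{1}{2 \left(- \frac{17}{10} - \frac{34}{27}\right)} = 503 + \frac{1}{2 \left(- \frac{799}{270}\right)} = 503 + \frac{1}{2} \left(- \frac{270}{799}\right) = 503 - \frac{135}{799} = \frac{401762}{799}$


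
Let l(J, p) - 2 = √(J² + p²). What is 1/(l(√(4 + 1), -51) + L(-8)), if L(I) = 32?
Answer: -17/725 + √2606/1450 ≈ 0.011758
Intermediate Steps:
l(J, p) = 2 + √(J² + p²)
1/(l(√(4 + 1), -51) + L(-8)) = 1/((2 + √((√(4 + 1))² + (-51)²)) + 32) = 1/((2 + √((√5)² + 2601)) + 32) = 1/((2 + √(5 + 2601)) + 32) = 1/((2 + √2606) + 32) = 1/(34 + √2606)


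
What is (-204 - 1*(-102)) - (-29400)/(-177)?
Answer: -15818/59 ≈ -268.10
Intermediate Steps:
(-204 - 1*(-102)) - (-29400)/(-177) = (-204 + 102) - (-29400)*(-1)/177 = -102 - 140*70/59 = -102 - 9800/59 = -15818/59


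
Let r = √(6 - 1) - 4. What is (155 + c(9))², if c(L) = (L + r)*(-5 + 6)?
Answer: (160 + √5)² ≈ 26321.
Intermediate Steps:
r = -4 + √5 (r = √5 - 4 = -4 + √5 ≈ -1.7639)
c(L) = -4 + L + √5 (c(L) = (L + (-4 + √5))*(-5 + 6) = (-4 + L + √5)*1 = -4 + L + √5)
(155 + c(9))² = (155 + (-4 + 9 + √5))² = (155 + (5 + √5))² = (160 + √5)²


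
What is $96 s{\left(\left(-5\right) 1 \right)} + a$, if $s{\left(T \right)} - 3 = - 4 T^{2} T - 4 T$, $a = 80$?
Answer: $50288$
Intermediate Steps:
$s{\left(T \right)} = 3 - 4 T - 4 T^{3}$ ($s{\left(T \right)} = 3 + \left(- 4 T^{2} T - 4 T\right) = 3 - \left(4 T + 4 T^{3}\right) = 3 - 4 T - 4 T^{3}$)
$96 s{\left(\left(-5\right) 1 \right)} + a = 96 \left(3 - 4 \left(\left(-5\right) 1\right) - 4 \left(\left(-5\right) 1\right)^{3}\right) + 80 = 96 \left(3 - -20 - 4 \left(-5\right)^{3}\right) + 80 = 96 \left(3 + 20 - -500\right) + 80 = 96 \left(3 + 20 + 500\right) + 80 = 96 \cdot 523 + 80 = 50208 + 80 = 50288$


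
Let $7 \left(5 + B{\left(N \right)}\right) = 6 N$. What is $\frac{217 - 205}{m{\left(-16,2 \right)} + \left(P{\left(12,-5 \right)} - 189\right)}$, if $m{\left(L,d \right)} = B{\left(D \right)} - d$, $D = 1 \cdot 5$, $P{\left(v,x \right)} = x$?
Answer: $- \frac{28}{459} \approx -0.061002$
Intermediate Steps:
$D = 5$
$B{\left(N \right)} = -5 + \frac{6 N}{7}$
$m{\left(L,d \right)} = - \frac{5}{7} - d$ ($m{\left(L,d \right)} = \left(-5 + \frac{6}{7} \cdot 5\right) - d = \left(-5 + \frac{30}{7}\right) - d = - \frac{5}{7} - d$)
$\frac{217 - 205}{m{\left(-16,2 \right)} + \left(P{\left(12,-5 \right)} - 189\right)} = \frac{217 - 205}{\left(- \frac{5}{7} - 2\right) - 194} = \frac{12}{\left(- \frac{5}{7} - 2\right) - 194} = \frac{12}{- \frac{19}{7} - 194} = \frac{12}{- \frac{1377}{7}} = 12 \left(- \frac{7}{1377}\right) = - \frac{28}{459}$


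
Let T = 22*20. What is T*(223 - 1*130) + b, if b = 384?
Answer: 41304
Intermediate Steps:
T = 440
T*(223 - 1*130) + b = 440*(223 - 1*130) + 384 = 440*(223 - 130) + 384 = 440*93 + 384 = 40920 + 384 = 41304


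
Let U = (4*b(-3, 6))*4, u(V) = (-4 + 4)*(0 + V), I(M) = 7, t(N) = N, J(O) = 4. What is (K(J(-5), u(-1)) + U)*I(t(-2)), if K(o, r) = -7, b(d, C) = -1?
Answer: -161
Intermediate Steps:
u(V) = 0 (u(V) = 0*V = 0)
U = -16 (U = (4*(-1))*4 = -4*4 = -16)
(K(J(-5), u(-1)) + U)*I(t(-2)) = (-7 - 16)*7 = -23*7 = -161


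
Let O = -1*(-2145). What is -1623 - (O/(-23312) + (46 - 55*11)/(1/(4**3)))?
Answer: 796176881/23312 ≈ 34153.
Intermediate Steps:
O = 2145
-1623 - (O/(-23312) + (46 - 55*11)/(1/(4**3))) = -1623 - (2145/(-23312) + (46 - 55*11)/(1/(4**3))) = -1623 - (2145*(-1/23312) + (46 - 605)/(1/64)) = -1623 - (-2145/23312 - 559/1/64) = -1623 - (-2145/23312 - 559*64) = -1623 - (-2145/23312 - 35776) = -1623 - 1*(-834012257/23312) = -1623 + 834012257/23312 = 796176881/23312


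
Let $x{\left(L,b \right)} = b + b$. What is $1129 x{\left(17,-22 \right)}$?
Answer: $-49676$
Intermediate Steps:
$x{\left(L,b \right)} = 2 b$
$1129 x{\left(17,-22 \right)} = 1129 \cdot 2 \left(-22\right) = 1129 \left(-44\right) = -49676$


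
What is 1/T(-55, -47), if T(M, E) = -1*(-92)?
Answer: 1/92 ≈ 0.010870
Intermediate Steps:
T(M, E) = 92
1/T(-55, -47) = 1/92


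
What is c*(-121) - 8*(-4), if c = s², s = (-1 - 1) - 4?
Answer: -4324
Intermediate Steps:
s = -6 (s = -2 - 4 = -6)
c = 36 (c = (-6)² = 36)
c*(-121) - 8*(-4) = 36*(-121) - 8*(-4) = -4356 + 32 = -4324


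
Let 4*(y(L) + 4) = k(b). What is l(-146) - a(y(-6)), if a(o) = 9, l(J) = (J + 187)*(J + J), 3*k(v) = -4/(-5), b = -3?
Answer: -11981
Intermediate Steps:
k(v) = 4/15 (k(v) = (-4/(-5))/3 = (-4*(-⅕))/3 = (⅓)*(⅘) = 4/15)
l(J) = 2*J*(187 + J) (l(J) = (187 + J)*(2*J) = 2*J*(187 + J))
y(L) = -59/15 (y(L) = -4 + (¼)*(4/15) = -4 + 1/15 = -59/15)
l(-146) - a(y(-6)) = 2*(-146)*(187 - 146) - 1*9 = 2*(-146)*41 - 9 = -11972 - 9 = -11981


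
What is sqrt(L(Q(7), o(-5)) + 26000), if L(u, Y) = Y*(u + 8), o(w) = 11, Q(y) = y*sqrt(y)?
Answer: sqrt(26088 + 77*sqrt(7)) ≈ 162.15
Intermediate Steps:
Q(y) = y**(3/2)
L(u, Y) = Y*(8 + u)
sqrt(L(Q(7), o(-5)) + 26000) = sqrt(11*(8 + 7**(3/2)) + 26000) = sqrt(11*(8 + 7*sqrt(7)) + 26000) = sqrt((88 + 77*sqrt(7)) + 26000) = sqrt(26088 + 77*sqrt(7))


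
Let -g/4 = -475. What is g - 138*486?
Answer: -65168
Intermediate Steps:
g = 1900 (g = -4*(-475) = 1900)
g - 138*486 = 1900 - 138*486 = 1900 - 67068 = -65168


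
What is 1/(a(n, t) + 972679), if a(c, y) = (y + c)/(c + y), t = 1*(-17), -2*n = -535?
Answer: 1/972680 ≈ 1.0281e-6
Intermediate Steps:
n = 535/2 (n = -½*(-535) = 535/2 ≈ 267.50)
t = -17
a(c, y) = 1 (a(c, y) = (c + y)/(c + y) = 1)
1/(a(n, t) + 972679) = 1/(1 + 972679) = 1/972680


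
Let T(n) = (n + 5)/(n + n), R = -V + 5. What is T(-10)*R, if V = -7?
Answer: 3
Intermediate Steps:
R = 12 (R = -1*(-7) + 5 = 7 + 5 = 12)
T(n) = (5 + n)/(2*n) (T(n) = (5 + n)/((2*n)) = (5 + n)*(1/(2*n)) = (5 + n)/(2*n))
T(-10)*R = ((½)*(5 - 10)/(-10))*12 = ((½)*(-⅒)*(-5))*12 = (¼)*12 = 3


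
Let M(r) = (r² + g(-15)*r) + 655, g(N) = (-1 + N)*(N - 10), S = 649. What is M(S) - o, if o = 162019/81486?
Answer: 55528961597/81486 ≈ 6.8145e+5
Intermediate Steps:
o = 162019/81486 (o = 162019*(1/81486) = 162019/81486 ≈ 1.9883)
g(N) = (-1 + N)*(-10 + N)
M(r) = 655 + r² + 400*r (M(r) = (r² + (10 + (-15)² - 11*(-15))*r) + 655 = (r² + (10 + 225 + 165)*r) + 655 = (r² + 400*r) + 655 = 655 + r² + 400*r)
M(S) - o = (655 + 649² + 400*649) - 1*162019/81486 = (655 + 421201 + 259600) - 162019/81486 = 681456 - 162019/81486 = 55528961597/81486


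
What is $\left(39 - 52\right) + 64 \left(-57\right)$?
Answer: $-3661$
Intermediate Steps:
$\left(39 - 52\right) + 64 \left(-57\right) = -13 - 3648 = -3661$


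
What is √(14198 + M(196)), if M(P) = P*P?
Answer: 3*√5846 ≈ 229.38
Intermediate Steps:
M(P) = P²
√(14198 + M(196)) = √(14198 + 196²) = √(14198 + 38416) = √52614 = 3*√5846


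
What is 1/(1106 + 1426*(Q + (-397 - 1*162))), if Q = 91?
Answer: -1/666262 ≈ -1.5009e-6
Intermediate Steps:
1/(1106 + 1426*(Q + (-397 - 1*162))) = 1/(1106 + 1426*(91 + (-397 - 1*162))) = 1/(1106 + 1426*(91 + (-397 - 162))) = 1/(1106 + 1426*(91 - 559)) = 1/(1106 + 1426*(-468)) = 1/(1106 - 667368) = 1/(-666262) = -1/666262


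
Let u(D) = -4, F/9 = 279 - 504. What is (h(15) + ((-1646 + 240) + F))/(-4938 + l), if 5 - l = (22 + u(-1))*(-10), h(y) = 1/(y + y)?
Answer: 102929/142590 ≈ 0.72185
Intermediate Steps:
F = -2025 (F = 9*(279 - 504) = 9*(-225) = -2025)
h(y) = 1/(2*y)
l = 185 (l = 5 - (22 - 4)*(-10) = 5 - 18*(-10) = 5 - 1*(-180) = 5 + 180 = 185)
(h(15) + ((-1646 + 240) + F))/(-4938 + l) = ((½)/15 + ((-1646 + 240) - 2025))/(-4938 + 185) = ((½)*(1/15) + (-1406 - 2025))/(-4753) = (1/30 - 3431)*(-1/4753) = -102929/30*(-1/4753) = 102929/142590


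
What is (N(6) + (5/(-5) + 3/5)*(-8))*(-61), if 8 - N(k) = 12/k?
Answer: -2806/5 ≈ -561.20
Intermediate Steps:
N(k) = 8 - 12/k
(N(6) + (5/(-5) + 3/5)*(-8))*(-61) = ((8 - 12/6) + (5/(-5) + 3/5)*(-8))*(-61) = ((8 - 12*⅙) + (5*(-⅕) + 3*(⅕))*(-8))*(-61) = ((8 - 2) + (-1 + ⅗)*(-8))*(-61) = (6 - ⅖*(-8))*(-61) = (6 + 16/5)*(-61) = (46/5)*(-61) = -2806/5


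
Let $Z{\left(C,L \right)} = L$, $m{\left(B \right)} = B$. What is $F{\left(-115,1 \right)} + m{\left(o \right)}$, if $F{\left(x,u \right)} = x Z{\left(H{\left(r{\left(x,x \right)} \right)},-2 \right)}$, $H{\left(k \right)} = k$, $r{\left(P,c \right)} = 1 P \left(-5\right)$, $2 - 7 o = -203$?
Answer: $\frac{1815}{7} \approx 259.29$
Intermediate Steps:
$o = \frac{205}{7}$ ($o = \frac{2}{7} - -29 = \frac{2}{7} + 29 = \frac{205}{7} \approx 29.286$)
$r{\left(P,c \right)} = - 5 P$ ($r{\left(P,c \right)} = P \left(-5\right) = - 5 P$)
$F{\left(x,u \right)} = - 2 x$ ($F{\left(x,u \right)} = x \left(-2\right) = - 2 x$)
$F{\left(-115,1 \right)} + m{\left(o \right)} = \left(-2\right) \left(-115\right) + \frac{205}{7} = 230 + \frac{205}{7} = \frac{1815}{7}$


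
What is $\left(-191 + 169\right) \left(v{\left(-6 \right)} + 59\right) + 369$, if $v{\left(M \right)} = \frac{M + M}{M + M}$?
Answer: $-951$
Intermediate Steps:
$v{\left(M \right)} = 1$ ($v{\left(M \right)} = \frac{2 M}{2 M} = 2 M \frac{1}{2 M} = 1$)
$\left(-191 + 169\right) \left(v{\left(-6 \right)} + 59\right) + 369 = \left(-191 + 169\right) \left(1 + 59\right) + 369 = \left(-22\right) 60 + 369 = -1320 + 369 = -951$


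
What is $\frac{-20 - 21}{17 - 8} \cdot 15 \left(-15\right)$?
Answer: $1025$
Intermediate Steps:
$\frac{-20 - 21}{17 - 8} \cdot 15 \left(-15\right) = - \frac{41}{9} \cdot 15 \left(-15\right) = \left(-41\right) \frac{1}{9} \cdot 15 \left(-15\right) = \left(- \frac{41}{9}\right) 15 \left(-15\right) = \left(- \frac{205}{3}\right) \left(-15\right) = 1025$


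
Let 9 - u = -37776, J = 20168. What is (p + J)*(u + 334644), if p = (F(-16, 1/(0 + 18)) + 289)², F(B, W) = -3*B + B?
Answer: 45886604661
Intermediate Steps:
u = 37785 (u = 9 - 1*(-37776) = 9 + 37776 = 37785)
F(B, W) = -2*B
p = 103041 (p = (-2*(-16) + 289)² = (32 + 289)² = 321² = 103041)
(p + J)*(u + 334644) = (103041 + 20168)*(37785 + 334644) = 123209*372429 = 45886604661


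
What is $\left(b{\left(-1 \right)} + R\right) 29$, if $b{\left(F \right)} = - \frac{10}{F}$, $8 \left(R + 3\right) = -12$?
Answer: $\frac{319}{2} \approx 159.5$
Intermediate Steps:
$R = - \frac{9}{2}$ ($R = -3 + \frac{1}{8} \left(-12\right) = -3 - \frac{3}{2} = - \frac{9}{2} \approx -4.5$)
$\left(b{\left(-1 \right)} + R\right) 29 = \left(- \frac{10}{-1} - \frac{9}{2}\right) 29 = \left(\left(-10\right) \left(-1\right) - \frac{9}{2}\right) 29 = \left(10 - \frac{9}{2}\right) 29 = \frac{11}{2} \cdot 29 = \frac{319}{2}$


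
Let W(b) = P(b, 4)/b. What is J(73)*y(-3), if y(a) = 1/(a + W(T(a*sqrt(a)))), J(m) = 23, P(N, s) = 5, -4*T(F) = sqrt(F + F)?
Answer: -69*sqrt(-I)/(9*sqrt(-I) + 10*sqrt(2)*3**(1/4)) ≈ -2.3018 + 1.367*I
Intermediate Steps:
T(F) = -sqrt(2)*sqrt(F)/4 (T(F) = -sqrt(F + F)/4 = -sqrt(2)*sqrt(F)/4)
W(b) = 5/b
y(a) = 1/(a - 10*sqrt(2)/sqrt(a**(3/2))) (y(a) = 1/(a + 5/((-sqrt(2)*sqrt(a*sqrt(a))/4))) = 1/(a + 5/((-sqrt(2)*sqrt(a**(3/2))/4))) = 1/(a + 5*(-2*sqrt(2)/sqrt(a**(3/2)))) = 1/(a - 10*sqrt(2)/sqrt(a**(3/2))))
J(73)*y(-3) = 23*(sqrt((-3)**(3/2))/(-10*sqrt(2) - 3*(-(-3)**(3/4)))) = 23*(sqrt(-3*I*sqrt(3))/(-10*sqrt(2) - 3*3**(3/4)*sqrt(-I))) = 23*((3**(3/4)*sqrt(-I))/(-10*sqrt(2) - 3*3**(3/4)*sqrt(-I))) = 23*(3**(3/4)*sqrt(-I)/(-10*sqrt(2) - 3*3**(3/4)*sqrt(-I))) = 23*3**(3/4)*sqrt(-I)/(-10*sqrt(2) - 3*3**(3/4)*sqrt(-I))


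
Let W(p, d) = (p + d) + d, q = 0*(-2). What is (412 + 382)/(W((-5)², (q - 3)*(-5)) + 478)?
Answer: 794/533 ≈ 1.4897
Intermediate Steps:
q = 0
W(p, d) = p + 2*d (W(p, d) = (d + p) + d = p + 2*d)
(412 + 382)/(W((-5)², (q - 3)*(-5)) + 478) = (412 + 382)/(((-5)² + 2*((0 - 3)*(-5))) + 478) = 794/((25 + 2*(-3*(-5))) + 478) = 794/((25 + 2*15) + 478) = 794/((25 + 30) + 478) = 794/(55 + 478) = 794/533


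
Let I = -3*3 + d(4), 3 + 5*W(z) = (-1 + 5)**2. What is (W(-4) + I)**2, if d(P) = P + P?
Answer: 64/25 ≈ 2.5600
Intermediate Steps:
d(P) = 2*P
W(z) = 13/5 (W(z) = -3/5 + (-1 + 5)**2/5 = -3/5 + (1/5)*4**2 = -3/5 + (1/5)*16 = -3/5 + 16/5 = 13/5)
I = -1 (I = -3*3 + 2*4 = -9 + 8 = -1)
(W(-4) + I)**2 = (13/5 - 1)**2 = (8/5)**2 = 64/25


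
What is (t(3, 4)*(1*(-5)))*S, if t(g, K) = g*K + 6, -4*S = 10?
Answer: 225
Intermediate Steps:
S = -5/2 (S = -1/4*10 = -5/2 ≈ -2.5000)
t(g, K) = 6 + K*g (t(g, K) = K*g + 6 = 6 + K*g)
(t(3, 4)*(1*(-5)))*S = ((6 + 4*3)*(1*(-5)))*(-5/2) = ((6 + 12)*(-5))*(-5/2) = (18*(-5))*(-5/2) = -90*(-5/2) = 225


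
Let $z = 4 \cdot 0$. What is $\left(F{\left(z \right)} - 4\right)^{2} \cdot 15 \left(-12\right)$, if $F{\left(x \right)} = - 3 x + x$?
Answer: $-2880$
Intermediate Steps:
$z = 0$
$F{\left(x \right)} = - 2 x$
$\left(F{\left(z \right)} - 4\right)^{2} \cdot 15 \left(-12\right) = \left(\left(-2\right) 0 - 4\right)^{2} \cdot 15 \left(-12\right) = \left(0 - 4\right)^{2} \cdot 15 \left(-12\right) = \left(-4\right)^{2} \cdot 15 \left(-12\right) = 16 \cdot 15 \left(-12\right) = 240 \left(-12\right) = -2880$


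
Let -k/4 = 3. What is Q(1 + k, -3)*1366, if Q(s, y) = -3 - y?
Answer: 0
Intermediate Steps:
k = -12 (k = -4*3 = -12)
Q(1 + k, -3)*1366 = (-3 - 1*(-3))*1366 = (-3 + 3)*1366 = 0*1366 = 0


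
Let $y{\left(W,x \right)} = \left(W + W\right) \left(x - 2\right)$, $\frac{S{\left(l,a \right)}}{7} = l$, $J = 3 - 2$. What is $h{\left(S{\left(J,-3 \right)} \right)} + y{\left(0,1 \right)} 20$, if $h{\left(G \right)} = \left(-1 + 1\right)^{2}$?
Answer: $0$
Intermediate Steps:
$J = 1$
$S{\left(l,a \right)} = 7 l$
$y{\left(W,x \right)} = 2 W \left(-2 + x\right)$
$h{\left(G \right)} = 0$ ($h{\left(G \right)} = 0^{2} = 0$)
$h{\left(S{\left(J,-3 \right)} \right)} + y{\left(0,1 \right)} 20 = 0 + 2 \cdot 0 \left(-2 + 1\right) 20 = 0 + 2 \cdot 0 \left(-1\right) 20 = 0 + 0 \cdot 20 = 0 + 0 = 0$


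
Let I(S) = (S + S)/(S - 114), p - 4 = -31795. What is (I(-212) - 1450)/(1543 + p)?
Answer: 118069/2465212 ≈ 0.047894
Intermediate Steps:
p = -31791 (p = 4 - 31795 = -31791)
I(S) = 2*S/(-114 + S) (I(S) = (2*S)/(-114 + S) = 2*S/(-114 + S))
(I(-212) - 1450)/(1543 + p) = (2*(-212)/(-114 - 212) - 1450)/(1543 - 31791) = (2*(-212)/(-326) - 1450)/(-30248) = (2*(-212)*(-1/326) - 1450)*(-1/30248) = (212/163 - 1450)*(-1/30248) = -236138/163*(-1/30248) = 118069/2465212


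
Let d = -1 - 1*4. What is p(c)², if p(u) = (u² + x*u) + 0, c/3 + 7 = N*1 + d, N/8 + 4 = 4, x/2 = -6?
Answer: 2985984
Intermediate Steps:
x = -12 (x = 2*(-6) = -12)
d = -5 (d = -1 - 4 = -5)
N = 0 (N = -32 + 8*4 = -32 + 32 = 0)
c = -36 (c = -21 + 3*(0*1 - 5) = -21 + 3*(0 - 5) = -21 + 3*(-5) = -21 - 15 = -36)
p(u) = u² - 12*u (p(u) = (u² - 12*u) + 0 = u² - 12*u)
p(c)² = (-36*(-12 - 36))² = (-36*(-48))² = 1728² = 2985984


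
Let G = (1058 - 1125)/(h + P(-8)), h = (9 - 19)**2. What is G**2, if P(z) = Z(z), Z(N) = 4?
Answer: 4489/10816 ≈ 0.41503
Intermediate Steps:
h = 100 (h = (-10)**2 = 100)
P(z) = 4
G = -67/104 (G = (1058 - 1125)/(100 + 4) = -67/104 ≈ -0.64423)
G**2 = (-67/104)**2 = 4489/10816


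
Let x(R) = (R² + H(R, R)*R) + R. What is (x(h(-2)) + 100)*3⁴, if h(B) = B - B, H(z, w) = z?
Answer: 8100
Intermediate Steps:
h(B) = 0
x(R) = R + 2*R² (x(R) = (R² + R*R) + R = (R² + R²) + R = 2*R² + R = R + 2*R²)
(x(h(-2)) + 100)*3⁴ = (0*(1 + 2*0) + 100)*3⁴ = (0*(1 + 0) + 100)*81 = (0*1 + 100)*81 = (0 + 100)*81 = 100*81 = 8100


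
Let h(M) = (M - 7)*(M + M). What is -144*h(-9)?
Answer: -41472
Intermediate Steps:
h(M) = 2*M*(-7 + M) (h(M) = (-7 + M)*(2*M) = 2*M*(-7 + M))
-144*h(-9) = -288*(-9)*(-7 - 9) = -288*(-9)*(-16) = -144*288 = -41472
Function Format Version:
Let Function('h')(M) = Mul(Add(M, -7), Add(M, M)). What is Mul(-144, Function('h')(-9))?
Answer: -41472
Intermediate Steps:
Function('h')(M) = Mul(2, M, Add(-7, M)) (Function('h')(M) = Mul(Add(-7, M), Mul(2, M)) = Mul(2, M, Add(-7, M)))
Mul(-144, Function('h')(-9)) = Mul(-144, Mul(2, -9, Add(-7, -9))) = Mul(-144, Mul(2, -9, -16)) = Mul(-144, 288) = -41472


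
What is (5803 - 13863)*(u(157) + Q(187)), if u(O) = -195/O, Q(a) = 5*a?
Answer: -1181596000/157 ≈ -7.5261e+6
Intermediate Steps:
(5803 - 13863)*(u(157) + Q(187)) = (5803 - 13863)*(-195/157 + 5*187) = -8060*(-195*1/157 + 935) = -8060*(-195/157 + 935) = -8060*146600/157 = -1181596000/157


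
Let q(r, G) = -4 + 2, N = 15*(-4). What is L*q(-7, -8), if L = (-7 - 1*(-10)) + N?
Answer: 114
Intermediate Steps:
N = -60
q(r, G) = -2
L = -57 (L = (-7 - 1*(-10)) - 60 = (-7 + 10) - 60 = 3 - 60 = -57)
L*q(-7, -8) = -57*(-2) = 114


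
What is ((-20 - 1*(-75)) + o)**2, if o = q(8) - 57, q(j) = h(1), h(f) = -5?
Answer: 49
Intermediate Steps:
q(j) = -5
o = -62 (o = -5 - 57 = -62)
((-20 - 1*(-75)) + o)**2 = ((-20 - 1*(-75)) - 62)**2 = ((-20 + 75) - 62)**2 = (55 - 62)**2 = (-7)**2 = 49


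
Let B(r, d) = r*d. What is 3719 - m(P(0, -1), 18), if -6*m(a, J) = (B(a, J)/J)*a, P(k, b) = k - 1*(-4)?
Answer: 11165/3 ≈ 3721.7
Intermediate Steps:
B(r, d) = d*r
P(k, b) = 4 + k (P(k, b) = k + 4 = 4 + k)
m(a, J) = -a**2/6 (m(a, J) = -(J*a)/J*a/6 = -a*a/6 = -a**2/6)
3719 - m(P(0, -1), 18) = 3719 - (-1)*(4 + 0)**2/6 = 3719 - (-1)*4**2/6 = 3719 - (-1)*16/6 = 3719 - 1*(-8/3) = 3719 + 8/3 = 11165/3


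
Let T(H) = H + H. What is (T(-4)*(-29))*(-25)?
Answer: -5800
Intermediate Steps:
T(H) = 2*H
(T(-4)*(-29))*(-25) = ((2*(-4))*(-29))*(-25) = -8*(-29)*(-25) = 232*(-25) = -5800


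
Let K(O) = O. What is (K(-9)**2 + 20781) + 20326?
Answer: 41188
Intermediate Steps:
(K(-9)**2 + 20781) + 20326 = ((-9)**2 + 20781) + 20326 = (81 + 20781) + 20326 = 20862 + 20326 = 41188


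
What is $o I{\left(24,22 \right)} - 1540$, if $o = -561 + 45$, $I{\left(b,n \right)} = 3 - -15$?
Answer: $-10828$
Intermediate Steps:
$I{\left(b,n \right)} = 18$ ($I{\left(b,n \right)} = 3 + 15 = 18$)
$o = -516$
$o I{\left(24,22 \right)} - 1540 = \left(-516\right) 18 - 1540 = -9288 - 1540 = -10828$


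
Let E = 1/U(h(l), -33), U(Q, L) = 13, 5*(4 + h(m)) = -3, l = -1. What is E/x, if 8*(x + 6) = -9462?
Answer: -4/61815 ≈ -6.4709e-5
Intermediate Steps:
h(m) = -23/5 (h(m) = -4 + (⅕)*(-3) = -4 - ⅗ = -23/5)
x = -4755/4 (x = -6 + (⅛)*(-9462) = -6 - 4731/4 = -4755/4 ≈ -1188.8)
E = 1/13 ≈ 0.076923
E/x = 1/(13*(-4755/4)) = (1/13)*(-4/4755) = -4/61815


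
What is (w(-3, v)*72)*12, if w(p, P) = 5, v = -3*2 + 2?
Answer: 4320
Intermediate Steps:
v = -4 (v = -6 + 2 = -4)
(w(-3, v)*72)*12 = (5*72)*12 = 360*12 = 4320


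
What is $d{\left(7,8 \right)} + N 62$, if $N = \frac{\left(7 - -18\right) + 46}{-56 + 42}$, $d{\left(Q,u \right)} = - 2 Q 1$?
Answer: $- \frac{2299}{7} \approx -328.43$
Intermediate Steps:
$d{\left(Q,u \right)} = - 2 Q$
$N = - \frac{71}{14}$ ($N = \frac{\left(7 + 18\right) + 46}{-14} = \left(25 + 46\right) \left(- \frac{1}{14}\right) = 71 \left(- \frac{1}{14}\right) = - \frac{71}{14} \approx -5.0714$)
$d{\left(7,8 \right)} + N 62 = \left(-2\right) 7 - \frac{2201}{7} = -14 - \frac{2201}{7} = - \frac{2299}{7}$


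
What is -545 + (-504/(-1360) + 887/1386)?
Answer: -32043698/58905 ≈ -543.99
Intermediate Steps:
-545 + (-504/(-1360) + 887/1386) = -545 + (-504*(-1/1360) + 887*(1/1386)) = -545 + (63/170 + 887/1386) = -545 + 59527/58905 = -32043698/58905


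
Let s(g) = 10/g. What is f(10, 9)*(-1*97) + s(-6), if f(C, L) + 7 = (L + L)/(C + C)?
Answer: 17701/30 ≈ 590.03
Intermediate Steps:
f(C, L) = -7 + L/C (f(C, L) = -7 + (L + L)/(C + C) = -7 + (2*L)/((2*C)) = -7 + (2*L)*(1/(2*C)) = -7 + L/C)
f(10, 9)*(-1*97) + s(-6) = (-7 + 9/10)*(-1*97) + 10/(-6) = (-7 + 9*(⅒))*(-97) + 10*(-⅙) = (-7 + 9/10)*(-97) - 5/3 = -61/10*(-97) - 5/3 = 5917/10 - 5/3 = 17701/30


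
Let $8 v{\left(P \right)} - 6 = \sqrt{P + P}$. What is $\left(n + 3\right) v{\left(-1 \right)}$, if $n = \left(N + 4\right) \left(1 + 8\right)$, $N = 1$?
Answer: $36 + 6 i \sqrt{2} \approx 36.0 + 8.4853 i$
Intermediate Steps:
$n = 45$ ($n = \left(1 + 4\right) \left(1 + 8\right) = 5 \cdot 9 = 45$)
$v{\left(P \right)} = \frac{3}{4} + \frac{\sqrt{2} \sqrt{P}}{8}$ ($v{\left(P \right)} = \frac{3}{4} + \frac{\sqrt{P + P}}{8} = \frac{3}{4} + \frac{\sqrt{2 P}}{8} = \frac{3}{4} + \frac{\sqrt{2} \sqrt{P}}{8}$)
$\left(n + 3\right) v{\left(-1 \right)} = \left(45 + 3\right) \left(\frac{3}{4} + \frac{\sqrt{2} \sqrt{-1}}{8}\right) = 48 \left(\frac{3}{4} + \frac{\sqrt{2} i}{8}\right) = 48 \left(\frac{3}{4} + \frac{i \sqrt{2}}{8}\right) = 36 + 6 i \sqrt{2}$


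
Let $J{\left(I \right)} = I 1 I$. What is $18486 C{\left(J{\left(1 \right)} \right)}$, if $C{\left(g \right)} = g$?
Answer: $18486$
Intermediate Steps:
$J{\left(I \right)} = I^{2}$ ($J{\left(I \right)} = I I = I^{2}$)
$18486 C{\left(J{\left(1 \right)} \right)} = 18486 \cdot 1^{2} = 18486 \cdot 1 = 18486$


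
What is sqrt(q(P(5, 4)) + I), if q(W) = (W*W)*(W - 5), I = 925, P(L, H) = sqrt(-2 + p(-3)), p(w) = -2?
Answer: sqrt(945 - 8*I) ≈ 30.741 - 0.1301*I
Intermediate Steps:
P(L, H) = 2*I (P(L, H) = sqrt(-2 - 2) = sqrt(-4) = 2*I)
q(W) = W**2*(-5 + W)
sqrt(q(P(5, 4)) + I) = sqrt((2*I)**2*(-5 + 2*I) + 925) = sqrt(-4*(-5 + 2*I) + 925) = sqrt((20 - 8*I) + 925) = sqrt(945 - 8*I)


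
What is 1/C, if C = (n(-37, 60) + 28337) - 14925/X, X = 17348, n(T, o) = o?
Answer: 17348/492616231 ≈ 3.5216e-5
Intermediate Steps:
C = 492616231/17348 (C = (60 + 28337) - 14925/17348 = 28397 - 14925*1/17348 = 28397 - 14925/17348 = 492616231/17348 ≈ 28396.)
1/C = 1/(492616231/17348) = 17348/492616231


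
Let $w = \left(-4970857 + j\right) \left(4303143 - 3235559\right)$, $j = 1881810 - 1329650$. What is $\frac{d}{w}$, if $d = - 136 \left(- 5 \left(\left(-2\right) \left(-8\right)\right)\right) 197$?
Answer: $- \frac{33490}{73708284657} \approx -4.5436 \cdot 10^{-7}$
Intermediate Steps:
$j = 552160$ ($j = 1881810 - 1329650 = 552160$)
$d = 2143360$ ($d = - 136 \left(\left(-5\right) 16\right) 197 = \left(-136\right) \left(-80\right) 197 = 10880 \cdot 197 = 2143360$)
$w = -4717330218048$ ($w = \left(-4970857 + 552160\right) \left(4303143 - 3235559\right) = - 4418697 \left(4303143 - 3235559\right) = \left(-4418697\right) 1067584 = -4717330218048$)
$\frac{d}{w} = \frac{2143360}{-4717330218048} = 2143360 \left(- \frac{1}{4717330218048}\right) = - \frac{33490}{73708284657}$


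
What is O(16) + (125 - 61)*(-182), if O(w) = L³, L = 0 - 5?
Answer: -11773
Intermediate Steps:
L = -5
O(w) = -125 (O(w) = (-5)³ = -125)
O(16) + (125 - 61)*(-182) = -125 + (125 - 61)*(-182) = -125 + 64*(-182) = -125 - 11648 = -11773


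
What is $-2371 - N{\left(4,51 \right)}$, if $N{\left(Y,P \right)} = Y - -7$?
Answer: $-2382$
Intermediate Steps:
$N{\left(Y,P \right)} = 7 + Y$ ($N{\left(Y,P \right)} = Y + 7 = 7 + Y$)
$-2371 - N{\left(4,51 \right)} = -2371 - \left(7 + 4\right) = -2371 - 11 = -2382$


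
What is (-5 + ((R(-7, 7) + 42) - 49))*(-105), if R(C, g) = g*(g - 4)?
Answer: -945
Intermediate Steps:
R(C, g) = g*(-4 + g)
(-5 + ((R(-7, 7) + 42) - 49))*(-105) = (-5 + ((7*(-4 + 7) + 42) - 49))*(-105) = (-5 + ((7*3 + 42) - 49))*(-105) = (-5 + ((21 + 42) - 49))*(-105) = (-5 + (63 - 49))*(-105) = (-5 + 14)*(-105) = 9*(-105) = -945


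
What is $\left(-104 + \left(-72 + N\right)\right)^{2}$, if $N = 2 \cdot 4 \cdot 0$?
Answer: $30976$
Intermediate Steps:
$N = 0$ ($N = 8 \cdot 0 = 0$)
$\left(-104 + \left(-72 + N\right)\right)^{2} = \left(-104 + \left(-72 + 0\right)\right)^{2} = \left(-104 - 72\right)^{2} = \left(-176\right)^{2} = 30976$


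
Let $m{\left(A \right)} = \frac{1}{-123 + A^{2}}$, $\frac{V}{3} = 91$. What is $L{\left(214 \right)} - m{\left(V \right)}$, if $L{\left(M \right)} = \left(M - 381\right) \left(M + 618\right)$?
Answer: $- \frac{10338267265}{74406} \approx -1.3894 \cdot 10^{5}$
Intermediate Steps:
$L{\left(M \right)} = \left(-381 + M\right) \left(618 + M\right)$
$V = 273$ ($V = 3 \cdot 91 = 273$)
$L{\left(214 \right)} - m{\left(V \right)} = \left(-235458 + 214^{2} + 237 \cdot 214\right) - \frac{1}{-123 + 273^{2}} = \left(-235458 + 45796 + 50718\right) - \frac{1}{-123 + 74529} = -138944 - \frac{1}{74406} = - \frac{10338267265}{74406}$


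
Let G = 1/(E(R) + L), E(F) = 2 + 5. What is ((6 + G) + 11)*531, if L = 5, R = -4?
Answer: 36285/4 ≈ 9071.3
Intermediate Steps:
E(F) = 7
G = 1/12 (G = 1/(7 + 5) = 1/12 ≈ 0.083333)
((6 + G) + 11)*531 = ((6 + 1/12) + 11)*531 = (73/12 + 11)*531 = (205/12)*531 = 36285/4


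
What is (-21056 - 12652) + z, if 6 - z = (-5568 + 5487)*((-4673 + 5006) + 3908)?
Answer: 309819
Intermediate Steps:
z = 343527 (z = 6 - (-5568 + 5487)*((-4673 + 5006) + 3908) = 6 - (-81)*(333 + 3908) = 6 - (-81)*4241 = 6 - 1*(-343521) = 6 + 343521 = 343527)
(-21056 - 12652) + z = (-21056 - 12652) + 343527 = -33708 + 343527 = 309819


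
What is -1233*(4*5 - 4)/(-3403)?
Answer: 19728/3403 ≈ 5.7972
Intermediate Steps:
-1233*(4*5 - 4)/(-3403) = -1233*(20 - 4)*(-1/3403) = -1233*16*(-1/3403) = -19728*(-1/3403) = 19728/3403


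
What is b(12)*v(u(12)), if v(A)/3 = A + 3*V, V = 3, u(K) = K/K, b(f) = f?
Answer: 360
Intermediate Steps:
u(K) = 1
v(A) = 27 + 3*A (v(A) = 3*(A + 3*3) = 3*(A + 9) = 3*(9 + A) = 27 + 3*A)
b(12)*v(u(12)) = 12*(27 + 3*1) = 12*(27 + 3) = 12*30 = 360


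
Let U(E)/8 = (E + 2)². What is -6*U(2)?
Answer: -768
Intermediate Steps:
U(E) = 8*(2 + E)² (U(E) = 8*(E + 2)² = 8*(2 + E)²)
-6*U(2) = -48*(2 + 2)² = -48*4² = -48*16 = -6*128 = -768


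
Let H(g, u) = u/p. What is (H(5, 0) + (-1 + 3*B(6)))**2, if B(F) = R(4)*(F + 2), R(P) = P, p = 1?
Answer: 9025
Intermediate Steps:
B(F) = 8 + 4*F (B(F) = 4*(F + 2) = 4*(2 + F) = 8 + 4*F)
H(g, u) = u (H(g, u) = u/1 = u*1 = u)
(H(5, 0) + (-1 + 3*B(6)))**2 = (0 + (-1 + 3*(8 + 4*6)))**2 = (0 + (-1 + 3*(8 + 24)))**2 = (0 + (-1 + 3*32))**2 = (0 + (-1 + 96))**2 = (0 + 95)**2 = 95**2 = 9025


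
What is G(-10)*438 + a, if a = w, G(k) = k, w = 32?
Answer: -4348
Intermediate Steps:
a = 32
G(-10)*438 + a = -10*438 + 32 = -4380 + 32 = -4348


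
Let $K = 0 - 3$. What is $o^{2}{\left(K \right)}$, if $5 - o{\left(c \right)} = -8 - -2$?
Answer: $121$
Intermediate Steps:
$K = -3$ ($K = 0 - 3 = -3$)
$o{\left(c \right)} = 11$ ($o{\left(c \right)} = 5 - \left(-8 - -2\right) = 5 - \left(-8 + 2\right) = 5 - -6 = 5 + 6 = 11$)
$o^{2}{\left(K \right)} = 11^{2} = 121$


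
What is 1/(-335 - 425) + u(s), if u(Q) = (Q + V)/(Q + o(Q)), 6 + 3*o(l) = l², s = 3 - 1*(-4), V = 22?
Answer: 8257/6080 ≈ 1.3581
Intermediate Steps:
s = 7 (s = 3 + 4 = 7)
o(l) = -2 + l²/3
u(Q) = (22 + Q)/(-2 + Q + Q²/3) (u(Q) = (Q + 22)/(Q + (-2 + Q²/3)) = (22 + Q)/(-2 + Q + Q²/3))
1/(-335 - 425) + u(s) = 1/(-335 - 425) + 3*(22 + 7)/(-6 + 7² + 3*7) = 1/(-760) + 3*29/(-6 + 49 + 21) = -1/760 + 3*29/64 = -1/760 + 3*(1/64)*29 = -1/760 + 87/64 = 8257/6080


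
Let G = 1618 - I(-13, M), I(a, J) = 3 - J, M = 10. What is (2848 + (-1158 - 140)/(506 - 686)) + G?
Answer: 403219/90 ≈ 4480.2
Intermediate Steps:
G = 1625 (G = 1618 - (3 - 1*10) = 1618 - (3 - 10) = 1618 - 1*(-7) = 1618 + 7 = 1625)
(2848 + (-1158 - 140)/(506 - 686)) + G = (2848 + (-1158 - 140)/(506 - 686)) + 1625 = (2848 - 1298/(-180)) + 1625 = (2848 - 1298*(-1/180)) + 1625 = (2848 + 649/90) + 1625 = 256969/90 + 1625 = 403219/90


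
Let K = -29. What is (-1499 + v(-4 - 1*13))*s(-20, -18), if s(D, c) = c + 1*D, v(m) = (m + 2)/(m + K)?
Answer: 1309841/23 ≈ 56950.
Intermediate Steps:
v(m) = (2 + m)/(-29 + m) (v(m) = (m + 2)/(m - 29) = (2 + m)/(-29 + m))
s(D, c) = D + c (s(D, c) = c + D = D + c)
(-1499 + v(-4 - 1*13))*s(-20, -18) = (-1499 + (2 + (-4 - 1*13))/(-29 + (-4 - 1*13)))*(-20 - 18) = (-1499 + (2 + (-4 - 13))/(-29 + (-4 - 13)))*(-38) = (-1499 + (2 - 17)/(-29 - 17))*(-38) = (-1499 - 15/(-46))*(-38) = (-1499 - 1/46*(-15))*(-38) = (-1499 + 15/46)*(-38) = -68939/46*(-38) = 1309841/23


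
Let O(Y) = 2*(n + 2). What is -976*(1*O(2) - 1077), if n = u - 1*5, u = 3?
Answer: 1051152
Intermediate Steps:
n = -2 (n = 3 - 1*5 = 3 - 5 = -2)
O(Y) = 0 (O(Y) = 2*(-2 + 2) = 2*0 = 0)
-976*(1*O(2) - 1077) = -976*(1*0 - 1077) = -976*(0 - 1077) = -976*(-1077) = 1051152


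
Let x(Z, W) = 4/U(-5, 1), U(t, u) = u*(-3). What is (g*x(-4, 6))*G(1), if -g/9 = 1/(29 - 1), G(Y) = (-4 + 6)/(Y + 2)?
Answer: 2/7 ≈ 0.28571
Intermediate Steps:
U(t, u) = -3*u
G(Y) = 2/(2 + Y)
g = -9/28 (g = -9/(29 - 1) = -9/28 ≈ -0.32143)
x(Z, W) = -4/3 (x(Z, W) = 4/((-3*1)) = 4/(-3) = 4*(-⅓) = -4/3)
(g*x(-4, 6))*G(1) = (-9/28*(-4/3))*(2/(2 + 1)) = 3*(2/3)/7 = 3*(2*(⅓))/7 = (3/7)*(⅔) = 2/7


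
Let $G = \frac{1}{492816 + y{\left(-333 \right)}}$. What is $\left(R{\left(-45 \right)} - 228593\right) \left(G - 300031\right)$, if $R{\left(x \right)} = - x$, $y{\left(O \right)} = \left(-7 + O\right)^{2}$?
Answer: $\frac{10429997152557615}{152104} \approx 6.8571 \cdot 10^{10}$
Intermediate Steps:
$G = \frac{1}{608416}$ ($G = \frac{1}{492816 + \left(-7 - 333\right)^{2}} = \frac{1}{492816 + \left(-340\right)^{2}} = \frac{1}{492816 + 115600} = \frac{1}{608416} \approx 1.6436 \cdot 10^{-6}$)
$\left(R{\left(-45 \right)} - 228593\right) \left(G - 300031\right) = \left(\left(-1\right) \left(-45\right) - 228593\right) \left(\frac{1}{608416} - 300031\right) = \left(45 - 228593\right) \left(- \frac{182543660895}{608416}\right) = \left(-228548\right) \left(- \frac{182543660895}{608416}\right) = \frac{10429997152557615}{152104}$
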